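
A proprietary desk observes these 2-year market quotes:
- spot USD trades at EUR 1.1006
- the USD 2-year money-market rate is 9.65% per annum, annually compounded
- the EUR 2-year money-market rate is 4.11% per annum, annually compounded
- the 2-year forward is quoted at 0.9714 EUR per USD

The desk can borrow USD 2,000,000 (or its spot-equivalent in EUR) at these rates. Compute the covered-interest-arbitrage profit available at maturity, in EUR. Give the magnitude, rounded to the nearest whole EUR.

T = 2 years.
Invest the USD and cover forward: 2,000,000 × 1.20231225 × 0.9714 = EUR 2,335,852.24.
Convert at spot and invest in EUR: 2,000,000 × 1.1006 × 1.08388921 = EUR 2,385,856.93.
The quoted forward undervalues USD, so borrow USD, convert to EUR at spot, deposit the EUR at 4.11%, and buy USD forward at 0.9714 to cover the loan.
Profit = 2,385,856.93 − 2,335,852.24 = EUR 50,005.

EUR 50,005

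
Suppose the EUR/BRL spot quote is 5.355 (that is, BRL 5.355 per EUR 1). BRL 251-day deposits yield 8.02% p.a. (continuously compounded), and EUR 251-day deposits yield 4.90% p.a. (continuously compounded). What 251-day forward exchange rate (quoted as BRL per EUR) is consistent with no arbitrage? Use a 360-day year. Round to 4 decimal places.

5.4728

T = 251/360 years.
BRL accumulates by e^(0.0802×251/360) = 1.0575101.
EUR growth factor: e^(0.0490×251/360) = 1.0347542.
So F = 5.355 × 1.0575101 / 1.0347542 = 5.472765 (BRL/EUR).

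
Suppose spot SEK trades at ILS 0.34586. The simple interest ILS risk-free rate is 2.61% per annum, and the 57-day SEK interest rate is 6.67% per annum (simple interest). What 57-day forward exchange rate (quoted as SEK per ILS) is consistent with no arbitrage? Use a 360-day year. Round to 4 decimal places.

T = 57/360 years.
ILS growth factor: 1 + 0.0261×57/360 = 1.0041325.
SEK accumulates by 1 + 0.0667×57/360 = 1.0105608.
CIP: F = S · (grow ILS)/(grow SEK) = 0.34586 × 1.0041325/1.0105608 = 0.3436599 ILS per SEK.
Invert for SEK per ILS: 1 / 0.3436599 = 2.9099.

2.9099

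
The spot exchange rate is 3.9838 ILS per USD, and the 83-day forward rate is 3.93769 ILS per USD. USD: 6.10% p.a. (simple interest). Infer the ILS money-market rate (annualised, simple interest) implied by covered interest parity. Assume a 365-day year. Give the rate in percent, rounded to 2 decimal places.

0.94%

T = 83/365 years.
By CIP, F/S equals the ILS-to-USD growth ratio: 3.93769/3.9838 = 0.9884256.
The USD side grows by 1 + 0.0610×83/365 = 1.0138712.
That pins the ILS growth at 1.0021362.
(1.0021362 − 1)/T = 0.009394, i.e. 0.94%.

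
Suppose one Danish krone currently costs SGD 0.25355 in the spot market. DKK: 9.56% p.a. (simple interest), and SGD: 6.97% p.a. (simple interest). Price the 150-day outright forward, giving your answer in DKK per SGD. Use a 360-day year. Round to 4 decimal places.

T = 150/360 years.
Growth of 1 SGD over T: 1 + 0.0697×150/360 = 1.0290417.
DKK accumulates by 1 + 0.0956×150/360 = 1.0398333.
So F = 0.25355 × 1.0290417 / 1.0398333 = 0.2509186 (SGD/DKK).
Invert for DKK per SGD: 1 / 0.2509186 = 3.9854.

3.9854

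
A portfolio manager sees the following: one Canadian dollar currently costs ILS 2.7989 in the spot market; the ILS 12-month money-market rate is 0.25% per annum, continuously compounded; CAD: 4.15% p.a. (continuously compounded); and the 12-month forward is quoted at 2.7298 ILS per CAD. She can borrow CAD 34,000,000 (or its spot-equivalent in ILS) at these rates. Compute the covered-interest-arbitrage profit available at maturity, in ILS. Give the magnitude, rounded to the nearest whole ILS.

ILS 1,345,185

T = 1 year.
Keep in CAD, deliver into the forward: 34,000,000·1.0423731619·2.7298 = ILS 96,745,988.75.
Swap to ILS now, deposit: 34,000,000·2.7989·1.0025031276 = ILS 95,400,804.13.
The quoted forward overvalues CAD, so borrow ILS, buy CAD at spot, deposit the CAD at 4.15%, and sell the proceeds forward at 2.7298.
Arbitrage profit = |96,745,988.75 − 95,400,804.13| = ILS 1,345,185.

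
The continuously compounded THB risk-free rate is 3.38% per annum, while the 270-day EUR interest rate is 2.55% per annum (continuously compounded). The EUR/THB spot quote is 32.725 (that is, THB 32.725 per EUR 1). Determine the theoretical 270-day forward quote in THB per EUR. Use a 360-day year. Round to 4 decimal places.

T = 270/360 years.
Growth of 1 THB over T: e^(0.0338×270/360) = 1.02567404.
EUR accumulates by e^(0.0255×270/360) = 1.01930905.
CIP: F = S · (grow THB)/(grow EUR) = 32.725 × 1.02567404/1.01930905 = 32.929349 THB per EUR.

32.9293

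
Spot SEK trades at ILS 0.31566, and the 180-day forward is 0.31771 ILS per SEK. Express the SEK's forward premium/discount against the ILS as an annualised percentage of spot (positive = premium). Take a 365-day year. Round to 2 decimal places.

T = 180/365 years.
(F − S)/S = (0.31771 − 0.31566)/0.31566 = 0.0064943.
×(1/T) gives 1.32% p.a.

+1.32%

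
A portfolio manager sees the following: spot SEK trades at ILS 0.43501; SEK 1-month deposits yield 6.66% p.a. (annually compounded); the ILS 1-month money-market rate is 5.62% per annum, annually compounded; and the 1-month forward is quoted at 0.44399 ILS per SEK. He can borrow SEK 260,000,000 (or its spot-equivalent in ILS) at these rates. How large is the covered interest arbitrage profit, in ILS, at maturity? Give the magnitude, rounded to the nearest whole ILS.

T = 1/12 years.
Keep in SEK, deliver into the forward: 260,000,000·1.00538746206·0.44399 = ILS 116,059,314.61.
Swap to ILS now, deposit: 260,000,000·0.43501·1.0045668599 = ILS 113,619,123.73.
The quoted forward overvalues SEK, so borrow ILS, buy SEK at spot, deposit the SEK at 6.66%, and sell the proceeds forward at 0.44399.
The gap between the two covered legs is ILS 2,440,191.

ILS 2,440,191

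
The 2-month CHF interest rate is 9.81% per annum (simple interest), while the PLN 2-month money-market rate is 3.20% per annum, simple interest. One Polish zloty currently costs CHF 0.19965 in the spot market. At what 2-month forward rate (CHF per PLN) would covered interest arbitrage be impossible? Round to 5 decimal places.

T = 2/12 years.
Growth of 1 CHF over T: 1 + 0.0981×2/12 = 1.016350.
PLN accumulates by 1 + 0.0320×2/12 = 1.0053333.
CIP: F = S · (grow CHF)/(grow PLN) = 0.19965 × 1.016350/1.0053333 = 0.2018378 CHF per PLN.

0.20184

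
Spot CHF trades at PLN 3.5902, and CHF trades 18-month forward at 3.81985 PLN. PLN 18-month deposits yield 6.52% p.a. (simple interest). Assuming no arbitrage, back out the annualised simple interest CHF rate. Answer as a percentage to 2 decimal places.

2.12%

T = 18/12 years.
CIP gives F = S · g_PLN/g_CHF, so g_PLN/g_CHF = 3.81985/3.5902 = 1.0639658.
The PLN side grows by 1 + 0.0652×18/12 = 1.097800.
Hence g_CHF = 1.0318001.
r = (1.0318001 − 1)/(18/12) = 0.021200 → 2.12%.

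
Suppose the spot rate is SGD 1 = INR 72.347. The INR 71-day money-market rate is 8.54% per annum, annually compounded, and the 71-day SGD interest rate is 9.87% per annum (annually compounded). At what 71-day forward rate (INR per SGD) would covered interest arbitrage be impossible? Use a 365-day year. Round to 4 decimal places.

72.1758

T = 71/365 years.
INR accumulates by (1 + 0.0854)^(71/365) = 1.01606841.
Growth of 1 SGD over T: (1 + 0.0987)^(71/365) = 1.01847842.
Forward (INR per SGD) = 72.347 × 1.01606841 / 1.01847842 = 72.175806.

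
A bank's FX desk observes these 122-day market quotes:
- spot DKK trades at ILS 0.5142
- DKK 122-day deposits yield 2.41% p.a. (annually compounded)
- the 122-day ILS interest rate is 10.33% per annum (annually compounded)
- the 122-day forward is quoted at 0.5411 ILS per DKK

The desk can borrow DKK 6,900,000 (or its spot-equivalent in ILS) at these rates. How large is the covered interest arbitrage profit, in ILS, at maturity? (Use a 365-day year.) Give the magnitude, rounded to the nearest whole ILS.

ILS 96,930

T = 122/365 years.
Keep in DKK, deliver into the forward: 6,900,000·1.007991571·0.5411 = ILS 3,763,427.25.
Swap to ILS now, deposit: 6,900,000·0.5142·1.033404137 = ILS 3,666,497.21.
The quoted forward overvalues DKK, so borrow ILS, buy DKK at spot, deposit the DKK at 2.41%, and sell the proceeds forward at 0.5411.
Profit = 3,763,427.25 − 3,666,497.21 = ILS 96,930.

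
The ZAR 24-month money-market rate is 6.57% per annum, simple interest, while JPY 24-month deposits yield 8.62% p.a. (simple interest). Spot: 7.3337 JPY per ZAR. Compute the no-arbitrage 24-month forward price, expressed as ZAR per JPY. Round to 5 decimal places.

T = 2 years.
Growth of 1 JPY over T: 1 + 0.0862×2 = 1.172400.
ZAR growth factor: 1 + 0.0657×2 = 1.131400.
Forward (JPY per ZAR) = 7.3337 × 1.172400 / 1.131400 = 7.599461.
Invert for ZAR per JPY: 1 / 7.599461 = 0.13159.

0.13159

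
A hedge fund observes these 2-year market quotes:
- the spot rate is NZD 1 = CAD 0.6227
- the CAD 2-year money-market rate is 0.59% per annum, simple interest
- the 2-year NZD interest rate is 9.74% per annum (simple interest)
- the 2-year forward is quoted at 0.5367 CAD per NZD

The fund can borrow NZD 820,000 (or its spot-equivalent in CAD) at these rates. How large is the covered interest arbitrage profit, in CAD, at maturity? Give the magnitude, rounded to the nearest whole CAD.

T = 2 years.
Route A — deposit NZD, sell forward: 820,000 × 1.194800 × 0.5367 = CAD 525,824.31.
Route B — convert at spot, deposit CAD: 820,000 × 0.6227 × 1.011800 = CAD 516,639.25.
The quoted forward overvalues NZD, so borrow CAD, buy NZD at spot, deposit the NZD at 9.74%, and sell the proceeds forward at 0.5367.
Arbitrage profit = |525,824.31 − 516,639.25| = CAD 9,185.

CAD 9,185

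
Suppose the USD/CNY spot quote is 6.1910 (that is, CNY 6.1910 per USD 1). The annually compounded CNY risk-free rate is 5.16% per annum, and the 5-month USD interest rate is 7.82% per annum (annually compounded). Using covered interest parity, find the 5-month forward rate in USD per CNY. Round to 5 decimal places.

0.16321

T = 5/12 years.
Growth of 1 CNY over T: (1 + 0.0516)^(5/12) = 1.021185.
USD accumulates by (1 + 0.0782)^(5/12) = 1.0318694.
Forward (CNY per USD) = 6.191 × 1.021185 / 1.0318694 = 6.126896.
Invert for USD per CNY: 1 / 6.126896 = 0.16321.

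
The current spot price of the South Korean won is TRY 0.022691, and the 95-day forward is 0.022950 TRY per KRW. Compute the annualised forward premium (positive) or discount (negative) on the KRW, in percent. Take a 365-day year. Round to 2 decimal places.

+4.39%

T = 95/365 years.
Period premium: (0.022950 − 0.022691)/0.022691 = 0.0114142.
×(1/T) gives 4.39% p.a.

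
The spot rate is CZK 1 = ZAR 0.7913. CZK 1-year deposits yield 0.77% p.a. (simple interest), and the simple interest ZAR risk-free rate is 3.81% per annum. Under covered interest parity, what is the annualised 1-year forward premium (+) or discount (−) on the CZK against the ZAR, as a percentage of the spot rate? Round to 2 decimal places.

T = 1 year.
F = S · g_ZAR/g_CZK = 0.7913 × 1.038100/1.007700 = 0.8151717.
Annualised premium = (F − S)/S × (1/T) = (0.8151717 − 0.7913)/0.7913 ÷ 1 = 3.02%.

+3.02%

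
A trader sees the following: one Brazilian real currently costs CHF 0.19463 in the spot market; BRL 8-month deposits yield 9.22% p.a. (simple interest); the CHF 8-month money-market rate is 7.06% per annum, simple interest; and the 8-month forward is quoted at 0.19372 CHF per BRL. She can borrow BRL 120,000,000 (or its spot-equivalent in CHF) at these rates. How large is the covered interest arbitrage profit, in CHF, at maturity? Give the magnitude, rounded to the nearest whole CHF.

T = 8/12 years.
Invest the BRL and cover forward: 120,000,000 × 1.0614666667 × 0.19372 = CHF 24,675,278.72.
Convert at spot and invest in CHF: 120,000,000 × 0.19463 × 1.0470666667 = CHF 24,454,870.24.
The quoted forward overvalues BRL, so borrow CHF, buy BRL at spot, deposit the BRL at 9.22%, and sell the proceeds forward at 0.19372.
Arbitrage profit = |24,675,278.72 − 24,454,870.24| = CHF 220,408.

CHF 220,408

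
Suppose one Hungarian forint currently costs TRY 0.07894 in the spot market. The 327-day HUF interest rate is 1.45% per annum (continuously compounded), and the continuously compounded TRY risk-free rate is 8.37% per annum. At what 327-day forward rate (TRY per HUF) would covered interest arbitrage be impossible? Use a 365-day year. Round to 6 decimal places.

0.083989

T = 327/365 years.
Growth of 1 TRY over T: e^(0.0837×327/365) = 1.0778691.
HUF accumulates by e^(0.0145×327/365) = 1.0130752.
Forward (TRY per HUF) = 0.07894 × 1.0778691 / 1.0130752 = 0.08398882.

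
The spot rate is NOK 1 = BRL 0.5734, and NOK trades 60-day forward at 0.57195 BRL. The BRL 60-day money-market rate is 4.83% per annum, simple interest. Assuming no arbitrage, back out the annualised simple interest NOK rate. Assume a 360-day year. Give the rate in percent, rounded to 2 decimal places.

T = 60/360 years.
By CIP, F/S equals the BRL-to-NOK growth ratio: 0.57195/0.5734 = 0.9974712.
BRL growth factor: 1 + 0.0483×60/360 = 1.008050.
So the NOK growth factor = 1.0106056.
(1.0106056 − 1)/T = 0.063634, i.e. 6.36%.

6.36%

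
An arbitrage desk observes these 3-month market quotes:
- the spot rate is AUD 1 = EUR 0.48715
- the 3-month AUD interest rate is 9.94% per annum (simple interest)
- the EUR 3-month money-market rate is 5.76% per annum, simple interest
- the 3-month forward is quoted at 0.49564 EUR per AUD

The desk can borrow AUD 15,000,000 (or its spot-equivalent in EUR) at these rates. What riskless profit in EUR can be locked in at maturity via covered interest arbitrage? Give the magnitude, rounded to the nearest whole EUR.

T = 3/12 years.
Keep in AUD, deliver into the forward: 15,000,000·1.024850·0.49564 = EUR 7,619,349.81.
Swap to EUR now, deposit: 15,000,000·0.48715·1.014400 = EUR 7,412,474.40.
The quoted forward overvalues AUD, so borrow EUR, buy AUD at spot, deposit the AUD at 9.94%, and sell the proceeds forward at 0.49564.
Arbitrage profit = |7,619,349.81 − 7,412,474.40| = EUR 206,875.

EUR 206,875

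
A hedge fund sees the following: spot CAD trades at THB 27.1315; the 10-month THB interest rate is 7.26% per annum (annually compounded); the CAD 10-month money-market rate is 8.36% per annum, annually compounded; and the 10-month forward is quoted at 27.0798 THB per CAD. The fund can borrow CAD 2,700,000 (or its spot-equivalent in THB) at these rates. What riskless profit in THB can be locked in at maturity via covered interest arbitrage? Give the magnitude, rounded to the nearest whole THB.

T = 10/12 years.
Route A — deposit CAD, sell forward: 2,700,000 × 1.0691964225 × 27.0798 = THB 78,174,788.26.
Route B — convert at spot, deposit THB: 2,700,000 × 27.1315 × 1.0601439205 = THB 77,660,895.90.
The quoted forward overvalues CAD, so borrow THB, buy CAD at spot, deposit the CAD at 8.36%, and sell the proceeds forward at 27.0798.
Arbitrage profit = |78,174,788.26 − 77,660,895.90| = THB 513,892.

THB 513,892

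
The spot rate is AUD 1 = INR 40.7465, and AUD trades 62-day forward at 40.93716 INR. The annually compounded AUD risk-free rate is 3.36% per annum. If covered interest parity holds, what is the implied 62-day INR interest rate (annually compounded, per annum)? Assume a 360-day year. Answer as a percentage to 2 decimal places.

T = 62/360 years.
F/S = 40.93716/40.7465 = 1.0046792 = (growth of INR) / (growth of AUD).
AUD growth factor: (1 + 0.0336)^(62/360) = 1.0057078.
Hence g_INR = 1.0104137.
Annualise: 1.0104137^(360/62) − 1 = 0.062000 = 6.20%.

6.20%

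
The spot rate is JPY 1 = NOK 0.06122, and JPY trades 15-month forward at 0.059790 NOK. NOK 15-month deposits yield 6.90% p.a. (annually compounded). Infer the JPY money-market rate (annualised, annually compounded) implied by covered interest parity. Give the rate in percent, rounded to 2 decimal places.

8.94%

T = 15/12 years.
F/S = 0.05979/0.06122 = 0.9766416 = (growth of NOK) / (growth of JPY).
The NOK side grows by (1 + 0.0690)^(15/12) = 1.0869814.
Hence g_JPY = 1.1129788.
Annualise: 1.1129788^(12/15) − 1 = 0.089405 = 8.94%.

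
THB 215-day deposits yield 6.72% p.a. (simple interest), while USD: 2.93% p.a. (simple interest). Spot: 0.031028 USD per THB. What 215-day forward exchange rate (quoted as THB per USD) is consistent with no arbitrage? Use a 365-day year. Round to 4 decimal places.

32.9362

T = 215/365 years.
USD growth factor: 1 + 0.0293×215/365 = 1.0172589.
THB accumulates by 1 + 0.0672×215/365 = 1.03958356.
Forward (USD per THB) = 0.031028 × 1.0172589 / 1.03958356 = 0.030361686.
Quoted the other way: 1/0.030361686 = 32.9362 THB per USD.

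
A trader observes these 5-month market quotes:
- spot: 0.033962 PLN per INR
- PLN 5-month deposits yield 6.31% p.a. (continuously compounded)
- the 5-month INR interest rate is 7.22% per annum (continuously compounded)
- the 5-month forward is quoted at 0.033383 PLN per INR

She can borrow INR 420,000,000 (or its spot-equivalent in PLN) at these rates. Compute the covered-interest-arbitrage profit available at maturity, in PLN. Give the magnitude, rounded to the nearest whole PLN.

T = 5/12 years.
Keep in INR, deliver into the forward: 420,000,000·1.0305404087·0.033383 = PLN 14,449,062.79.
Swap to PLN now, deposit: 420,000,000·0.033962·1.0266403416 = PLN 14,644,038.90.
The quoted forward undervalues INR, so borrow INR, convert to PLN at spot, deposit the PLN at 6.31%, and buy INR forward at 0.033383 to cover the loan.
The gap between the two covered legs is PLN 194,976.

PLN 194,976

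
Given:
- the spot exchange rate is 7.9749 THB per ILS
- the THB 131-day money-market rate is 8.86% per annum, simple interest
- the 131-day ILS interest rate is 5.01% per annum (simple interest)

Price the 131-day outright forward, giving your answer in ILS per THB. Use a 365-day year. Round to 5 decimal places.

T = 131/365 years.
THB growth factor: 1 + 0.0886×131/365 = 1.0317989.
ILS accumulates by 1 + 0.0501×131/365 = 1.0179811.
CIP: F = S · (grow THB)/(grow ILS) = 7.9749 × 1.0317989/1.0179811 = 8.083149 THB per ILS.
Quoted the other way: 1/8.083149 = 0.12371 ILS per THB.

0.12371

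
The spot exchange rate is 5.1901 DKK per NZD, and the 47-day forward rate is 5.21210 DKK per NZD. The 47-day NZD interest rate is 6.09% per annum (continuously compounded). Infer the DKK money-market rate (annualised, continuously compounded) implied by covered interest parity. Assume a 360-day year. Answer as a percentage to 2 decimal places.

T = 47/360 years.
By CIP, F/S equals the DKK-to-NZD growth ratio: 5.2121/5.1901 = 1.0042388.
NZD growth factor: e^(0.0609×47/360) = 1.0079825.
So the DKK growth factor = 1.0122551.
r = ln(1.0122551)/(47/360) = 0.093298 → 9.33%.

9.33%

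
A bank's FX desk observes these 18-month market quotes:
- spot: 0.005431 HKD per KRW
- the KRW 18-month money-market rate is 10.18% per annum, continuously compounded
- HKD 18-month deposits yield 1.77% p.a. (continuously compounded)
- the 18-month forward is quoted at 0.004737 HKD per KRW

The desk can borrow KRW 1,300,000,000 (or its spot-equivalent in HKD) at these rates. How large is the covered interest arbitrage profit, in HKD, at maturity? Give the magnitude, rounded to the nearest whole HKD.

HKD 76,226

T = 18/12 years.
Route A — deposit KRW, sell forward: 1,300,000,000 × 1.164975434 × 0.004737 = HKD 7,174,035.22.
Route B — convert at spot, deposit HKD: 1,300,000,000 × 0.005431 × 1.026905591 = HKD 7,250,261.54.
The quoted forward undervalues KRW, so borrow KRW, convert to HKD at spot, deposit the HKD at 1.77%, and buy KRW forward at 0.004737 to cover the loan.
Profit = 7,250,261.54 − 7,174,035.22 = HKD 76,226.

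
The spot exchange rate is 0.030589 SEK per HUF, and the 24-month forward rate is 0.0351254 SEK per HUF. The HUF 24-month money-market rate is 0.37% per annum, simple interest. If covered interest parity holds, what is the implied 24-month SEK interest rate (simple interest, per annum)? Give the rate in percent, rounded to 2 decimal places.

T = 2 years.
By CIP, F/S equals the SEK-to-HUF growth ratio: 0.0351254/0.030589 = 1.1483017.
HUF growth factor: 1 + 0.0037×2 = 1.007400.
That pins the SEK growth at 1.1567991.
r = (1.1567991 − 1)/2 = 0.078400 → 7.84%.

7.84%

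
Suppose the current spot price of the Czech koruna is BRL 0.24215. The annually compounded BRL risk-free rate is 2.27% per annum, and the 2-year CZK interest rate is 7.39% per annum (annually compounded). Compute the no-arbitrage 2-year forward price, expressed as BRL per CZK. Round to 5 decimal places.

T = 2 years.
BRL accumulates by (1 + 0.0227)^2 = 1.0459153.
CZK growth factor: (1 + 0.0739)^2 = 1.1532612.
So F = 0.24215 × 1.0459153 / 1.1532612 = 0.2196106 (BRL/CZK).

0.21961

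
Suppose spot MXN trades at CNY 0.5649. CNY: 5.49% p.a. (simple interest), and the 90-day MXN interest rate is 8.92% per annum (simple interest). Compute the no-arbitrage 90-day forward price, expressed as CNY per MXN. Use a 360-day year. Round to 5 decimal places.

T = 90/360 years.
CNY accumulates by 1 + 0.0549×90/360 = 1.013725.
MXN accumulates by 1 + 0.0892×90/360 = 1.022300.
CIP: F = S · (grow CNY)/(grow MXN) = 0.5649 × 1.013725/1.022300 = 0.5601616 CNY per MXN.

0.56016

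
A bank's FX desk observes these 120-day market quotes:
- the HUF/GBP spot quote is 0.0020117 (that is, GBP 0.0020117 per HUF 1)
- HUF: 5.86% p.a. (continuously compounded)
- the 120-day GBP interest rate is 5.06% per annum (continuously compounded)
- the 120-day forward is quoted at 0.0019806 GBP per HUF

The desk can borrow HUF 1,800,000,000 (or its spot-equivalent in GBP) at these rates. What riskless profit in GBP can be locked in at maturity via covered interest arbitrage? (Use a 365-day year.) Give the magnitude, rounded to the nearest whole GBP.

GBP 47,373

T = 120/365 years.
Route A — deposit HUF, sell forward: 1,800,000,000 × 1.019452536 × 0.0019806 = GBP 3,634,429.85.
Route B — convert at spot, deposit GBP: 1,800,000,000 × 0.0020117 × 1.016774759 = GBP 3,681,802.41.
The quoted forward undervalues HUF, so borrow HUF, convert to GBP at spot, deposit the GBP at 5.06%, and buy HUF forward at 0.0019806 to cover the loan.
Profit = 3,681,802.41 − 3,634,429.85 = GBP 47,373.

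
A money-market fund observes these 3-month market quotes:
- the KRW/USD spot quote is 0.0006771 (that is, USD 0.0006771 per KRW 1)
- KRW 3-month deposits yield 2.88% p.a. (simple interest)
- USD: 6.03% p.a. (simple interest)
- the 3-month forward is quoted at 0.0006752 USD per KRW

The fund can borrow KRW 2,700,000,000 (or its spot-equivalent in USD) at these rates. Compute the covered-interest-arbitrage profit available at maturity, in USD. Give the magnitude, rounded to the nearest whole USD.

USD 19,564

T = 3/12 years.
Keep in KRW, deliver into the forward: 2,700,000,000·1.007200·0.0006752 = USD 1,836,165.89.
Swap to USD now, deposit: 2,700,000,000·0.0006771·1.015075 = USD 1,855,729.66.
The quoted forward undervalues KRW, so borrow KRW, convert to USD at spot, deposit the USD at 6.03%, and buy KRW forward at 0.0006752 to cover the loan.
Profit = 1,855,729.66 − 1,836,165.89 = USD 19,564.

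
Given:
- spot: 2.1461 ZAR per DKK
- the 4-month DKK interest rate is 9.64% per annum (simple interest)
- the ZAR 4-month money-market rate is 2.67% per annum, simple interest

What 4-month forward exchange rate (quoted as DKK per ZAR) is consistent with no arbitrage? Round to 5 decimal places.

T = 4/12 years.
ZAR growth factor: 1 + 0.0267×4/12 = 1.008900.
DKK accumulates by 1 + 0.0964×4/12 = 1.0321333.
CIP: F = S · (grow ZAR)/(grow DKK) = 2.1461 × 1.008900/1.0321333 = 2.097791 ZAR per DKK.
Invert for DKK per ZAR: 1 / 2.097791 = 0.47669.

0.47669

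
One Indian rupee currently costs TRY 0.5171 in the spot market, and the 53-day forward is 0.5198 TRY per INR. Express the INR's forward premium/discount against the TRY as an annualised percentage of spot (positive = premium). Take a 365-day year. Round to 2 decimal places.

+3.60%

T = 53/365 years.
(F − S)/S = (0.5198 − 0.5171)/0.5171 = 0.0052214.
Annualise by dividing by T: 0.0052214 / (53/365) = 0.035959 → 3.60%.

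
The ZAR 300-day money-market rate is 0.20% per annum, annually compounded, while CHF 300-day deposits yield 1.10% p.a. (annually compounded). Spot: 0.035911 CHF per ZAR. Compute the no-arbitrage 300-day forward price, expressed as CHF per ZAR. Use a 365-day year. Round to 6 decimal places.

T = 300/365 years.
CHF accumulates by (1 + 0.0110)^(300/365) = 1.0090323.
ZAR accumulates by (1 + 0.0020)^(300/365) = 1.0016435.
Forward (CHF per ZAR) = 0.035911 × 1.0090323 / 1.0016435 = 0.03617590.

0.036176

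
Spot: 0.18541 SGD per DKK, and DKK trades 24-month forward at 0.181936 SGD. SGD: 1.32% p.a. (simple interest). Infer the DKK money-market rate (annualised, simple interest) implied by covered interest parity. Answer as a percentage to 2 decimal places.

2.30%

T = 2 years.
CIP gives F = S · g_SGD/g_DKK, so g_SGD/g_DKK = 0.181936/0.18541 = 0.9812631.
SGD growth factor: 1 + 0.0132×2 = 1.026400.
That pins the DKK growth at 1.0459988.
(1.0459988 − 1)/T = 0.022999, i.e. 2.30%.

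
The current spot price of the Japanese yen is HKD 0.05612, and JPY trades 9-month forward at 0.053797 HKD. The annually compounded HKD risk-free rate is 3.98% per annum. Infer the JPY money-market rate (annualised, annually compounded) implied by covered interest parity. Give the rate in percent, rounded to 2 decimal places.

10.01%

T = 9/12 years.
CIP gives F = S · g_HKD/g_JPY, so g_HKD/g_JPY = 0.053797/0.05612 = 0.9586066.
The HKD side grows by (1 + 0.0398)^(9/12) = 1.0297039.
That pins the JPY growth at 1.0741673.
Annualise: 1.0741673^(12/9) − 1 = 0.100093 = 10.01%.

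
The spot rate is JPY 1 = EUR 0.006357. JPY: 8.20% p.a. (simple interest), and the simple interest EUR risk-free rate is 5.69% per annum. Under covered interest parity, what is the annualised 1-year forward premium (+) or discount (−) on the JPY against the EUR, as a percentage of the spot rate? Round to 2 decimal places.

T = 1 year.
No-arbitrage forward: 0.006357 × 1.056900 / 1.082000 = 0.006209532 EUR/JPY.
Annualised premium = (F − S)/S × (1/T) = (0.006209532 − 0.006357)/0.006357 ÷ 1 = -2.32%.

-2.32%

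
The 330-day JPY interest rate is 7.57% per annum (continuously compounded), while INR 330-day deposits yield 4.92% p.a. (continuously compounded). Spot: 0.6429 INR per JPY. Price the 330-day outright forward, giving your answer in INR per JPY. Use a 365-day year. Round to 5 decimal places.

T = 330/365 years.
Growth of 1 INR over T: e^(0.0492×330/365) = 1.0454864.
Growth of 1 JPY over T: e^(0.0757×330/365) = 1.0708375.
CIP: F = S · (grow INR)/(grow JPY) = 0.6429 × 1.0454864/1.0708375 = 0.6276799 INR per JPY.

0.62768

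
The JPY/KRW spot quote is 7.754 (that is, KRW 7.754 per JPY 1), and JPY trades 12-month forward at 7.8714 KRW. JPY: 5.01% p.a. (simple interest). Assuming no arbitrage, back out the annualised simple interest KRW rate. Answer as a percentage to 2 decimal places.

T = 1 year.
CIP gives F = S · g_KRW/g_JPY, so g_KRW/g_JPY = 7.8714/7.754 = 1.0151406.
The JPY side grows by 1 + 0.0501×1 = 1.050100.
So the KRW growth factor = 1.0659991.
r = (1.0659991 − 1)/1 = 0.065999 → 6.60%.

6.60%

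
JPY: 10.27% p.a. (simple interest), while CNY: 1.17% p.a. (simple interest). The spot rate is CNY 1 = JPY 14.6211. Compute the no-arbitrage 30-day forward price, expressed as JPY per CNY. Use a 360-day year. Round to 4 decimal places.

14.7319

T = 30/360 years.
Growth of 1 JPY over T: 1 + 0.1027×30/360 = 1.00855833.
CNY accumulates by 1 + 0.0117×30/360 = 1.000975.
CIP: F = S · (grow JPY)/(grow CNY) = 14.6211 × 1.00855833/1.000975 = 14.731869 JPY per CNY.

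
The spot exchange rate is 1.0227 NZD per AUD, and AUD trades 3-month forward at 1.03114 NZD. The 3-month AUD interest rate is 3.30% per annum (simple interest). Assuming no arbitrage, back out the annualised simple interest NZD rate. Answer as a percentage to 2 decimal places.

T = 3/12 years.
F/S = 1.03114/1.0227 = 1.0082527 = (growth of NZD) / (growth of AUD).
The AUD side grows by 1 + 0.0330×3/12 = 1.008250.
That pins the NZD growth at 1.0165708.
(1.0165708 − 1)/T = 0.066283, i.e. 6.63%.

6.63%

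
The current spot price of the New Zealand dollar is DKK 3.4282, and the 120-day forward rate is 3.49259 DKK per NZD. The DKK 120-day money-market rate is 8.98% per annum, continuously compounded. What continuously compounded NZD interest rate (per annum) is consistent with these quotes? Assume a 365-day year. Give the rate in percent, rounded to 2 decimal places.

T = 120/365 years.
By CIP, F/S equals the DKK-to-NZD growth ratio: 3.49259/3.4282 = 1.0187825.
The DKK side grows by e^(0.0898×120/365) = 1.0299634.
So the NZD growth factor = 1.0109748.
Take logs: ln 1.0109748 / (120/365) = 0.033200, so 3.32%.

3.32%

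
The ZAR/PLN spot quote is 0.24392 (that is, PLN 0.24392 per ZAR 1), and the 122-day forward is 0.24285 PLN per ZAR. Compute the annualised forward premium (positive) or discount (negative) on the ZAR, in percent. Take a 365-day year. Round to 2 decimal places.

-1.31%

T = 122/365 years.
(F − S)/S = (0.24285 − 0.24392)/0.24392 = -0.0043867.
Annualise by dividing by T: -0.0043867 / (122/365) = -0.013124 → -1.31%.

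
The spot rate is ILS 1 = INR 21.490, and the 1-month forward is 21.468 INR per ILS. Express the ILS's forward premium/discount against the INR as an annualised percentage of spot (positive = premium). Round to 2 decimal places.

T = 1/12 years.
Period premium: (21.468 − 21.49)/21.49 = -0.0010237.
Annualise by dividing by T: -0.0010237 / (1/12) = -0.012284 → -1.23%.

-1.23%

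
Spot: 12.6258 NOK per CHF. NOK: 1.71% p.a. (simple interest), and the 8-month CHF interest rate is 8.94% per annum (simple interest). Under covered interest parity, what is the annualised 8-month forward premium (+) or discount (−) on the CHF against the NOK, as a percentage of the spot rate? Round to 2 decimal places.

-6.82%

T = 8/12 years.
CIP forward (NOK per CHF) = 12.6258 × 1.011400/1.059600 = 12.0514667.
(F − S)/S ÷ T = (12.0514667 − 12.6258)/12.6258/(8/12) = -0.068233 → -6.82%.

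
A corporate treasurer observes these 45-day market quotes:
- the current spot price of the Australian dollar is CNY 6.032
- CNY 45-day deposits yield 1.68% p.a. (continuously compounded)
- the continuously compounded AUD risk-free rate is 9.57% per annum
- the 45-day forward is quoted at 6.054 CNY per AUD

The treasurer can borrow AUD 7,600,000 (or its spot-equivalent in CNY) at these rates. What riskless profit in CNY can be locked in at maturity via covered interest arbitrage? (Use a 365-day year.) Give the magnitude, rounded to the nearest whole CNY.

T = 45/365 years.
Keep in AUD, deliver into the forward: 7,600,000·1.0118685085·6.054 = CNY 46,556,474.82.
Swap to CNY now, deposit: 7,600,000·6.032·1.0020733794 = CNY 45,938,250.35.
The quoted forward overvalues AUD, so borrow CNY, buy AUD at spot, deposit the AUD at 9.57%, and sell the proceeds forward at 6.054.
Profit = 46,556,474.82 − 45,938,250.35 = CNY 618,224.

CNY 618,224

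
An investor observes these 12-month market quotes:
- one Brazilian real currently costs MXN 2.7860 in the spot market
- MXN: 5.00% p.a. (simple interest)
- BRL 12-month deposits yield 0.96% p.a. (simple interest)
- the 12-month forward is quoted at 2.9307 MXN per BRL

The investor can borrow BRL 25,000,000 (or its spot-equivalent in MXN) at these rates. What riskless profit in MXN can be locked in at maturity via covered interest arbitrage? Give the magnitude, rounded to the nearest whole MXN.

MXN 838,368

T = 1 year.
Invest the BRL and cover forward: 25,000,000 × 1.009600 × 2.9307 = MXN 73,970,868.00.
Convert at spot and invest in MXN: 25,000,000 × 2.7860 × 1.050000 = MXN 73,132,500.00.
The quoted forward overvalues BRL, so borrow MXN, buy BRL at spot, deposit the BRL at 0.96%, and sell the proceeds forward at 2.9307.
Profit = 73,970,868.00 − 73,132,500.00 = MXN 838,368.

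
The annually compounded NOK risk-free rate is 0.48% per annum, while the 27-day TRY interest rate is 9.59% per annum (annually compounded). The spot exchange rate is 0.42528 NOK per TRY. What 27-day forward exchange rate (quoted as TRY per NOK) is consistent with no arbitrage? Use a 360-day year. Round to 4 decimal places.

2.3667

T = 27/360 years.
NOK accumulates by (1 + 0.0048)^(27/360) = 1.0003592.
TRY growth factor: (1 + 0.0959)^(27/360) = 1.0068918.
So F = 0.42528 × 1.0003592 / 1.0068918 = 0.4225208 (NOK/TRY).
Quoted the other way: 1/0.4225208 = 2.3667 TRY per NOK.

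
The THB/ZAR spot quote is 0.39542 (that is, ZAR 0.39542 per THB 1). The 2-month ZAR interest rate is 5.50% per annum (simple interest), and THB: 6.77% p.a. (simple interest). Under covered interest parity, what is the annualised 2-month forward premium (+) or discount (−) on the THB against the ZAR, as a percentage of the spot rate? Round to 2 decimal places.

-1.26%

T = 2/12 years.
No-arbitrage forward: 0.39542 × 1.0091667 / 1.0112833 = 0.39459239 ZAR/THB.
(F − S)/S ÷ T = (0.39459239 − 0.39542)/0.39542/(2/12) = -0.012558 → -1.26%.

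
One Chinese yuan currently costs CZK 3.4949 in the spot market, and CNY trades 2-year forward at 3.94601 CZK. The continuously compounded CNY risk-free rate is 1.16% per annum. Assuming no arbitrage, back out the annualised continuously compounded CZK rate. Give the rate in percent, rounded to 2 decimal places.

7.23%

T = 2 years.
CIP gives F = S · g_CZK/g_CNY, so g_CZK/g_CNY = 3.94601/3.4949 = 1.1290767.
CNY growth factor: e^(0.0116×2) = 1.0234712.
That pins the CZK growth at 1.1555775.
r = ln(1.1555775)/2 = 0.072300 → 7.23%.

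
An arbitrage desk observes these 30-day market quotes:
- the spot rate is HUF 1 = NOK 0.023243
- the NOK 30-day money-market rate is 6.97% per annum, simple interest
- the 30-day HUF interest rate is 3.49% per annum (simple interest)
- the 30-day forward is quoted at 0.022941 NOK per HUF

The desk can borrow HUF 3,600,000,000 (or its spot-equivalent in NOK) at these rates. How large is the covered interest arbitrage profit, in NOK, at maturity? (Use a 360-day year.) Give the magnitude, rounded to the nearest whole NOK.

NOK 1,333,019

T = 30/360 years.
Invest the HUF and cover forward: 3,600,000,000 × 1.0029083333 × 0.022941 = NOK 82,827,792.27.
Convert at spot and invest in NOK: 3,600,000,000 × 0.023243 × 1.0058083333 = NOK 84,160,811.13.
The quoted forward undervalues HUF, so borrow HUF, convert to NOK at spot, deposit the NOK at 6.97%, and buy HUF forward at 0.022941 to cover the loan.
Arbitrage profit = |82,827,792.27 − 84,160,811.13| = NOK 1,333,019.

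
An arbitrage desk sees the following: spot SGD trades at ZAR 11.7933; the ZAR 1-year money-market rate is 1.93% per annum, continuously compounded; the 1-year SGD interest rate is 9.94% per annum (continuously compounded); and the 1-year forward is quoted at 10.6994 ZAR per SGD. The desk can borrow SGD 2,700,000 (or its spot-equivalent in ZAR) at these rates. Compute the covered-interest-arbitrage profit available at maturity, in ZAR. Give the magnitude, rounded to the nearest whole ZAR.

T = 1 year.
Route A — deposit SGD, sell forward: 2,700,000 × 1.1045080144 × 10.6994 = ZAR 31,907,447.23.
Route B — convert at spot, deposit ZAR: 2,700,000 × 11.7933 × 1.019487449 = ZAR 32,462,427.60.
The quoted forward undervalues SGD, so borrow SGD, convert to ZAR at spot, deposit the ZAR at 1.93%, and buy SGD forward at 10.6994 to cover the loan.
Arbitrage profit = |31,907,447.23 − 32,462,427.60| = ZAR 554,980.

ZAR 554,980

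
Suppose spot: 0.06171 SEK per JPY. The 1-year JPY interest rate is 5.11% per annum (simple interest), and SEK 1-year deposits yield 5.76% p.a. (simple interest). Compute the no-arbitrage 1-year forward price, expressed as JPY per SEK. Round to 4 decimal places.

T = 1 year.
SEK accumulates by 1 + 0.0576×1 = 1.057600.
Growth of 1 JPY over T: 1 + 0.0511×1 = 1.051100.
CIP: F = S · (grow SEK)/(grow JPY) = 0.06171 × 1.057600/1.051100 = 0.062091614 SEK per JPY.
Quoted the other way: 1/0.062091614 = 16.1052 JPY per SEK.

16.1052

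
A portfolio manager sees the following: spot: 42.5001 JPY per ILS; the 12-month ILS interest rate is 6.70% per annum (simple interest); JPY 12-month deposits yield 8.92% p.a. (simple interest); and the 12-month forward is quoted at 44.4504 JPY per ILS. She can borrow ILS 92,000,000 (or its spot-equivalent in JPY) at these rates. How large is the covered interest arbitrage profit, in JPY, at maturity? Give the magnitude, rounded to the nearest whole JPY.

T = 1 year.
Keep in ILS, deliver into the forward: 92,000,000·1.067000·44.4504 = JPY 4,363,429,065.60.
Swap to JPY now, deposit: 92,000,000·42.5001·1.089200 = JPY 4,258,782,020.64.
The quoted forward overvalues ILS, so borrow JPY, buy ILS at spot, deposit the ILS at 6.70%, and sell the proceeds forward at 44.4504.
Arbitrage profit = |4,363,429,065.60 − 4,258,782,020.64| = JPY 104,647,045.

JPY 104,647,045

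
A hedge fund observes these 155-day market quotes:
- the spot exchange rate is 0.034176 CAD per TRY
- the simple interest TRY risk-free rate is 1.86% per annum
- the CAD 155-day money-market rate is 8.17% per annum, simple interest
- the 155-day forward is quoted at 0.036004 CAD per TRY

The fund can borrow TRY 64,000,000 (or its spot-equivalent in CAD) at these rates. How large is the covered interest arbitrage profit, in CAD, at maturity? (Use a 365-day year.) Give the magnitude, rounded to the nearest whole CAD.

CAD 59,306

T = 155/365 years.
Keep in TRY, deliver into the forward: 64,000,000·1.00789863·0.036004 = CAD 2,322,456.47.
Swap to CAD now, deposit: 64,000,000·0.034176·1.034694521 = CAD 2,263,150.08.
The quoted forward overvalues TRY, so borrow CAD, buy TRY at spot, deposit the TRY at 1.86%, and sell the proceeds forward at 0.036004.
Arbitrage profit = |2,322,456.47 − 2,263,150.08| = CAD 59,306.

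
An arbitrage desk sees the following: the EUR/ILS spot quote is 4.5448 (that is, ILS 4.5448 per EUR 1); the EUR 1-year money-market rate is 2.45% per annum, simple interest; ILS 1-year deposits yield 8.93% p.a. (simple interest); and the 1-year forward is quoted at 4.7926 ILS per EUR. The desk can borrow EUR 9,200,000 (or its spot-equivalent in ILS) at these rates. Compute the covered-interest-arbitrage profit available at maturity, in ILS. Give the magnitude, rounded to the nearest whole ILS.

T = 1 year.
Route A — deposit EUR, sell forward: 9,200,000 × 1.024500 × 4.7926 = ILS 45,172,172.04.
Route B — convert at spot, deposit ILS: 9,200,000 × 4.5448 × 1.089300 = ILS 45,545,985.89.
The quoted forward undervalues EUR, so borrow EUR, convert to ILS at spot, deposit the ILS at 8.93%, and buy EUR forward at 4.7926 to cover the loan.
The gap between the two covered legs is ILS 373,814.

ILS 373,814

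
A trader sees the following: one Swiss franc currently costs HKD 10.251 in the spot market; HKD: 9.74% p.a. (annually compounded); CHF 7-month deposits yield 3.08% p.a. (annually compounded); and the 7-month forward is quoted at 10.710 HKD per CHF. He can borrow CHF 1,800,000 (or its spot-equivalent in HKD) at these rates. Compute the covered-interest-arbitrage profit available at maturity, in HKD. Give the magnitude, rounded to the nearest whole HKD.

T = 7/12 years.
Keep in CHF, deliver into the forward: 1,800,000·1.0178530268·10.710 = HKD 19,622,170.65.
Swap to HKD now, deposit: 1,800,000·10.251·1.0557138624 = HKD 19,479,821.05.
The quoted forward overvalues CHF, so borrow HKD, buy CHF at spot, deposit the CHF at 3.08%, and sell the proceeds forward at 10.710.
Arbitrage profit = |19,622,170.65 − 19,479,821.05| = HKD 142,350.

HKD 142,350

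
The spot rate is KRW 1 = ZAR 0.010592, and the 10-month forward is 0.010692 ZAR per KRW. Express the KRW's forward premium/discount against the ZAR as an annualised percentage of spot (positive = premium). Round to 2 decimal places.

+1.13%

T = 10/12 years.
KRW trades forward at +0.94411% vs spot over the period.
Per annum: 0.0094411 / (10/12) = 0.011329 = 1.13%.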